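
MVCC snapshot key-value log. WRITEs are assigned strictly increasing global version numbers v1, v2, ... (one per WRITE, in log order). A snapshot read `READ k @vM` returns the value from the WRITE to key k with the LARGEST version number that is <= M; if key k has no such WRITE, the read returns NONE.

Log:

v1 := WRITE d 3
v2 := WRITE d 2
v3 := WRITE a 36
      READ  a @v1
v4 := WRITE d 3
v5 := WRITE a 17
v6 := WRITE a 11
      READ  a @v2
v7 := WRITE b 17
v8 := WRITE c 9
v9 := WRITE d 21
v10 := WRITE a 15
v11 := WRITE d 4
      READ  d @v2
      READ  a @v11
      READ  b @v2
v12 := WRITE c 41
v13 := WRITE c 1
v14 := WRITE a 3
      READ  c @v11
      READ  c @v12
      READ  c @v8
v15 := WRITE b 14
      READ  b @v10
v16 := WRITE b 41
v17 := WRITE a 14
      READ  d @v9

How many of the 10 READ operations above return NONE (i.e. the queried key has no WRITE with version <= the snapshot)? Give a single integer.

v1: WRITE d=3  (d history now [(1, 3)])
v2: WRITE d=2  (d history now [(1, 3), (2, 2)])
v3: WRITE a=36  (a history now [(3, 36)])
READ a @v1: history=[(3, 36)] -> no version <= 1 -> NONE
v4: WRITE d=3  (d history now [(1, 3), (2, 2), (4, 3)])
v5: WRITE a=17  (a history now [(3, 36), (5, 17)])
v6: WRITE a=11  (a history now [(3, 36), (5, 17), (6, 11)])
READ a @v2: history=[(3, 36), (5, 17), (6, 11)] -> no version <= 2 -> NONE
v7: WRITE b=17  (b history now [(7, 17)])
v8: WRITE c=9  (c history now [(8, 9)])
v9: WRITE d=21  (d history now [(1, 3), (2, 2), (4, 3), (9, 21)])
v10: WRITE a=15  (a history now [(3, 36), (5, 17), (6, 11), (10, 15)])
v11: WRITE d=4  (d history now [(1, 3), (2, 2), (4, 3), (9, 21), (11, 4)])
READ d @v2: history=[(1, 3), (2, 2), (4, 3), (9, 21), (11, 4)] -> pick v2 -> 2
READ a @v11: history=[(3, 36), (5, 17), (6, 11), (10, 15)] -> pick v10 -> 15
READ b @v2: history=[(7, 17)] -> no version <= 2 -> NONE
v12: WRITE c=41  (c history now [(8, 9), (12, 41)])
v13: WRITE c=1  (c history now [(8, 9), (12, 41), (13, 1)])
v14: WRITE a=3  (a history now [(3, 36), (5, 17), (6, 11), (10, 15), (14, 3)])
READ c @v11: history=[(8, 9), (12, 41), (13, 1)] -> pick v8 -> 9
READ c @v12: history=[(8, 9), (12, 41), (13, 1)] -> pick v12 -> 41
READ c @v8: history=[(8, 9), (12, 41), (13, 1)] -> pick v8 -> 9
v15: WRITE b=14  (b history now [(7, 17), (15, 14)])
READ b @v10: history=[(7, 17), (15, 14)] -> pick v7 -> 17
v16: WRITE b=41  (b history now [(7, 17), (15, 14), (16, 41)])
v17: WRITE a=14  (a history now [(3, 36), (5, 17), (6, 11), (10, 15), (14, 3), (17, 14)])
READ d @v9: history=[(1, 3), (2, 2), (4, 3), (9, 21), (11, 4)] -> pick v9 -> 21
Read results in order: ['NONE', 'NONE', '2', '15', 'NONE', '9', '41', '9', '17', '21']
NONE count = 3

Answer: 3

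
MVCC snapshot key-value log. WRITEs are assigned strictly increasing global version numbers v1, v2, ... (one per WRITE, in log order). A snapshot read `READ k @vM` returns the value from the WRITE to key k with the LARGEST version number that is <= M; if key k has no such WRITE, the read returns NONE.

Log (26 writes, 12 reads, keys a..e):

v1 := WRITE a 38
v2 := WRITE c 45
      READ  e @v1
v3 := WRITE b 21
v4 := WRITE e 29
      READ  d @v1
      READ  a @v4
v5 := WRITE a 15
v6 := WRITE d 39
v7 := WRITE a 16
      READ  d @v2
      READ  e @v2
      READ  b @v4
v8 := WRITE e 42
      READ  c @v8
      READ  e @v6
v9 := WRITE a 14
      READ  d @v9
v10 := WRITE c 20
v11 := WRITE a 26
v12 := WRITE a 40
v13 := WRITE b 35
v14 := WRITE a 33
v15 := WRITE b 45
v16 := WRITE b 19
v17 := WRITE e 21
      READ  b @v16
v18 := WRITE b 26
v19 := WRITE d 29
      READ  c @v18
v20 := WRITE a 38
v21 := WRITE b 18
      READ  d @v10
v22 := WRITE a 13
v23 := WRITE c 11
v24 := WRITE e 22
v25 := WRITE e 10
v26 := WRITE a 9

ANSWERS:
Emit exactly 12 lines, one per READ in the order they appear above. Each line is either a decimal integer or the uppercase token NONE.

v1: WRITE a=38  (a history now [(1, 38)])
v2: WRITE c=45  (c history now [(2, 45)])
READ e @v1: history=[] -> no version <= 1 -> NONE
v3: WRITE b=21  (b history now [(3, 21)])
v4: WRITE e=29  (e history now [(4, 29)])
READ d @v1: history=[] -> no version <= 1 -> NONE
READ a @v4: history=[(1, 38)] -> pick v1 -> 38
v5: WRITE a=15  (a history now [(1, 38), (5, 15)])
v6: WRITE d=39  (d history now [(6, 39)])
v7: WRITE a=16  (a history now [(1, 38), (5, 15), (7, 16)])
READ d @v2: history=[(6, 39)] -> no version <= 2 -> NONE
READ e @v2: history=[(4, 29)] -> no version <= 2 -> NONE
READ b @v4: history=[(3, 21)] -> pick v3 -> 21
v8: WRITE e=42  (e history now [(4, 29), (8, 42)])
READ c @v8: history=[(2, 45)] -> pick v2 -> 45
READ e @v6: history=[(4, 29), (8, 42)] -> pick v4 -> 29
v9: WRITE a=14  (a history now [(1, 38), (5, 15), (7, 16), (9, 14)])
READ d @v9: history=[(6, 39)] -> pick v6 -> 39
v10: WRITE c=20  (c history now [(2, 45), (10, 20)])
v11: WRITE a=26  (a history now [(1, 38), (5, 15), (7, 16), (9, 14), (11, 26)])
v12: WRITE a=40  (a history now [(1, 38), (5, 15), (7, 16), (9, 14), (11, 26), (12, 40)])
v13: WRITE b=35  (b history now [(3, 21), (13, 35)])
v14: WRITE a=33  (a history now [(1, 38), (5, 15), (7, 16), (9, 14), (11, 26), (12, 40), (14, 33)])
v15: WRITE b=45  (b history now [(3, 21), (13, 35), (15, 45)])
v16: WRITE b=19  (b history now [(3, 21), (13, 35), (15, 45), (16, 19)])
v17: WRITE e=21  (e history now [(4, 29), (8, 42), (17, 21)])
READ b @v16: history=[(3, 21), (13, 35), (15, 45), (16, 19)] -> pick v16 -> 19
v18: WRITE b=26  (b history now [(3, 21), (13, 35), (15, 45), (16, 19), (18, 26)])
v19: WRITE d=29  (d history now [(6, 39), (19, 29)])
READ c @v18: history=[(2, 45), (10, 20)] -> pick v10 -> 20
v20: WRITE a=38  (a history now [(1, 38), (5, 15), (7, 16), (9, 14), (11, 26), (12, 40), (14, 33), (20, 38)])
v21: WRITE b=18  (b history now [(3, 21), (13, 35), (15, 45), (16, 19), (18, 26), (21, 18)])
READ d @v10: history=[(6, 39), (19, 29)] -> pick v6 -> 39
v22: WRITE a=13  (a history now [(1, 38), (5, 15), (7, 16), (9, 14), (11, 26), (12, 40), (14, 33), (20, 38), (22, 13)])
v23: WRITE c=11  (c history now [(2, 45), (10, 20), (23, 11)])
v24: WRITE e=22  (e history now [(4, 29), (8, 42), (17, 21), (24, 22)])
v25: WRITE e=10  (e history now [(4, 29), (8, 42), (17, 21), (24, 22), (25, 10)])
v26: WRITE a=9  (a history now [(1, 38), (5, 15), (7, 16), (9, 14), (11, 26), (12, 40), (14, 33), (20, 38), (22, 13), (26, 9)])

Answer: NONE
NONE
38
NONE
NONE
21
45
29
39
19
20
39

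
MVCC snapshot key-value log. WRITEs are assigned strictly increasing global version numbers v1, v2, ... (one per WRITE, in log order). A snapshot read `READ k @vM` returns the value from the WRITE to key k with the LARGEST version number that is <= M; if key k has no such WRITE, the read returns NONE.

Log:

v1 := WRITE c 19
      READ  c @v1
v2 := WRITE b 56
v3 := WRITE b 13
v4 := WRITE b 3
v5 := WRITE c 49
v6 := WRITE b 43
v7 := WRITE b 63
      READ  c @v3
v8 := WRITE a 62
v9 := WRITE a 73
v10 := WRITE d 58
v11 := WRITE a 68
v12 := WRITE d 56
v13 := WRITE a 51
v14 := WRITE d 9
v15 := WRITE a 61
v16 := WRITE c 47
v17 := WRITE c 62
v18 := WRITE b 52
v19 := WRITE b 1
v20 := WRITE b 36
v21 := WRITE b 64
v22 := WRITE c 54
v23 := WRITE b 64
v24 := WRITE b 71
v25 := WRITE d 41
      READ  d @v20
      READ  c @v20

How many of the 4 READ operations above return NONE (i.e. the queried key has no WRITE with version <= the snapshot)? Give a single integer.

Answer: 0

Derivation:
v1: WRITE c=19  (c history now [(1, 19)])
READ c @v1: history=[(1, 19)] -> pick v1 -> 19
v2: WRITE b=56  (b history now [(2, 56)])
v3: WRITE b=13  (b history now [(2, 56), (3, 13)])
v4: WRITE b=3  (b history now [(2, 56), (3, 13), (4, 3)])
v5: WRITE c=49  (c history now [(1, 19), (5, 49)])
v6: WRITE b=43  (b history now [(2, 56), (3, 13), (4, 3), (6, 43)])
v7: WRITE b=63  (b history now [(2, 56), (3, 13), (4, 3), (6, 43), (7, 63)])
READ c @v3: history=[(1, 19), (5, 49)] -> pick v1 -> 19
v8: WRITE a=62  (a history now [(8, 62)])
v9: WRITE a=73  (a history now [(8, 62), (9, 73)])
v10: WRITE d=58  (d history now [(10, 58)])
v11: WRITE a=68  (a history now [(8, 62), (9, 73), (11, 68)])
v12: WRITE d=56  (d history now [(10, 58), (12, 56)])
v13: WRITE a=51  (a history now [(8, 62), (9, 73), (11, 68), (13, 51)])
v14: WRITE d=9  (d history now [(10, 58), (12, 56), (14, 9)])
v15: WRITE a=61  (a history now [(8, 62), (9, 73), (11, 68), (13, 51), (15, 61)])
v16: WRITE c=47  (c history now [(1, 19), (5, 49), (16, 47)])
v17: WRITE c=62  (c history now [(1, 19), (5, 49), (16, 47), (17, 62)])
v18: WRITE b=52  (b history now [(2, 56), (3, 13), (4, 3), (6, 43), (7, 63), (18, 52)])
v19: WRITE b=1  (b history now [(2, 56), (3, 13), (4, 3), (6, 43), (7, 63), (18, 52), (19, 1)])
v20: WRITE b=36  (b history now [(2, 56), (3, 13), (4, 3), (6, 43), (7, 63), (18, 52), (19, 1), (20, 36)])
v21: WRITE b=64  (b history now [(2, 56), (3, 13), (4, 3), (6, 43), (7, 63), (18, 52), (19, 1), (20, 36), (21, 64)])
v22: WRITE c=54  (c history now [(1, 19), (5, 49), (16, 47), (17, 62), (22, 54)])
v23: WRITE b=64  (b history now [(2, 56), (3, 13), (4, 3), (6, 43), (7, 63), (18, 52), (19, 1), (20, 36), (21, 64), (23, 64)])
v24: WRITE b=71  (b history now [(2, 56), (3, 13), (4, 3), (6, 43), (7, 63), (18, 52), (19, 1), (20, 36), (21, 64), (23, 64), (24, 71)])
v25: WRITE d=41  (d history now [(10, 58), (12, 56), (14, 9), (25, 41)])
READ d @v20: history=[(10, 58), (12, 56), (14, 9), (25, 41)] -> pick v14 -> 9
READ c @v20: history=[(1, 19), (5, 49), (16, 47), (17, 62), (22, 54)] -> pick v17 -> 62
Read results in order: ['19', '19', '9', '62']
NONE count = 0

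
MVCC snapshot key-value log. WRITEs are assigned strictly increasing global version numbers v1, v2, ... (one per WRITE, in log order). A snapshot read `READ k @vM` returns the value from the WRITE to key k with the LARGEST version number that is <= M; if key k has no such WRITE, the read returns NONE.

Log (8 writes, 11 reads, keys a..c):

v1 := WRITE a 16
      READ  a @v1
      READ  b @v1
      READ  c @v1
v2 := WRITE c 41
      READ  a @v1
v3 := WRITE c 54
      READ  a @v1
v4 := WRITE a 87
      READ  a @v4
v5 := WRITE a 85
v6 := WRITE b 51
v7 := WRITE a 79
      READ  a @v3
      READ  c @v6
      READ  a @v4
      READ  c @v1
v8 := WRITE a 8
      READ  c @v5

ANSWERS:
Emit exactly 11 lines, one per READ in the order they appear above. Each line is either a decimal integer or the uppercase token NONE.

v1: WRITE a=16  (a history now [(1, 16)])
READ a @v1: history=[(1, 16)] -> pick v1 -> 16
READ b @v1: history=[] -> no version <= 1 -> NONE
READ c @v1: history=[] -> no version <= 1 -> NONE
v2: WRITE c=41  (c history now [(2, 41)])
READ a @v1: history=[(1, 16)] -> pick v1 -> 16
v3: WRITE c=54  (c history now [(2, 41), (3, 54)])
READ a @v1: history=[(1, 16)] -> pick v1 -> 16
v4: WRITE a=87  (a history now [(1, 16), (4, 87)])
READ a @v4: history=[(1, 16), (4, 87)] -> pick v4 -> 87
v5: WRITE a=85  (a history now [(1, 16), (4, 87), (5, 85)])
v6: WRITE b=51  (b history now [(6, 51)])
v7: WRITE a=79  (a history now [(1, 16), (4, 87), (5, 85), (7, 79)])
READ a @v3: history=[(1, 16), (4, 87), (5, 85), (7, 79)] -> pick v1 -> 16
READ c @v6: history=[(2, 41), (3, 54)] -> pick v3 -> 54
READ a @v4: history=[(1, 16), (4, 87), (5, 85), (7, 79)] -> pick v4 -> 87
READ c @v1: history=[(2, 41), (3, 54)] -> no version <= 1 -> NONE
v8: WRITE a=8  (a history now [(1, 16), (4, 87), (5, 85), (7, 79), (8, 8)])
READ c @v5: history=[(2, 41), (3, 54)] -> pick v3 -> 54

Answer: 16
NONE
NONE
16
16
87
16
54
87
NONE
54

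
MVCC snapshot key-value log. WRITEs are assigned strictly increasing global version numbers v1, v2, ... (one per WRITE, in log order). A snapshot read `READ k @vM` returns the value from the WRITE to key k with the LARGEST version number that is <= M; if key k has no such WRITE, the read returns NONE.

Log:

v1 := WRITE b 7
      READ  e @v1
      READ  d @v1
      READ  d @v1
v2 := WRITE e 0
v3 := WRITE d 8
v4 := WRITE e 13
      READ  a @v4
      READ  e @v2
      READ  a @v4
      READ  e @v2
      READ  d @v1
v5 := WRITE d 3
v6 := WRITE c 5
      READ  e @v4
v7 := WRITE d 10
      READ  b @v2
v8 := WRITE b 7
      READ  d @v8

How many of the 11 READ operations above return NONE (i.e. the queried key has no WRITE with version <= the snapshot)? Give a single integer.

v1: WRITE b=7  (b history now [(1, 7)])
READ e @v1: history=[] -> no version <= 1 -> NONE
READ d @v1: history=[] -> no version <= 1 -> NONE
READ d @v1: history=[] -> no version <= 1 -> NONE
v2: WRITE e=0  (e history now [(2, 0)])
v3: WRITE d=8  (d history now [(3, 8)])
v4: WRITE e=13  (e history now [(2, 0), (4, 13)])
READ a @v4: history=[] -> no version <= 4 -> NONE
READ e @v2: history=[(2, 0), (4, 13)] -> pick v2 -> 0
READ a @v4: history=[] -> no version <= 4 -> NONE
READ e @v2: history=[(2, 0), (4, 13)] -> pick v2 -> 0
READ d @v1: history=[(3, 8)] -> no version <= 1 -> NONE
v5: WRITE d=3  (d history now [(3, 8), (5, 3)])
v6: WRITE c=5  (c history now [(6, 5)])
READ e @v4: history=[(2, 0), (4, 13)] -> pick v4 -> 13
v7: WRITE d=10  (d history now [(3, 8), (5, 3), (7, 10)])
READ b @v2: history=[(1, 7)] -> pick v1 -> 7
v8: WRITE b=7  (b history now [(1, 7), (8, 7)])
READ d @v8: history=[(3, 8), (5, 3), (7, 10)] -> pick v7 -> 10
Read results in order: ['NONE', 'NONE', 'NONE', 'NONE', '0', 'NONE', '0', 'NONE', '13', '7', '10']
NONE count = 6

Answer: 6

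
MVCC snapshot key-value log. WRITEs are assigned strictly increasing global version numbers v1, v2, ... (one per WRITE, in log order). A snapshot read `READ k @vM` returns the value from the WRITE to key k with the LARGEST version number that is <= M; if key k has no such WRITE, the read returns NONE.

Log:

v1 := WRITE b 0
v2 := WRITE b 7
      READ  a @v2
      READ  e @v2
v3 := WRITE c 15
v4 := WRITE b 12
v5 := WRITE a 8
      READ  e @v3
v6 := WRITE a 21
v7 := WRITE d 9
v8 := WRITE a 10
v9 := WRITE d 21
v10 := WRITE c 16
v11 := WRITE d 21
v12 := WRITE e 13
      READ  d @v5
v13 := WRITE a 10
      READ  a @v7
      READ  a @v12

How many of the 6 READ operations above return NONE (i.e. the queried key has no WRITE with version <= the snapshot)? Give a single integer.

v1: WRITE b=0  (b history now [(1, 0)])
v2: WRITE b=7  (b history now [(1, 0), (2, 7)])
READ a @v2: history=[] -> no version <= 2 -> NONE
READ e @v2: history=[] -> no version <= 2 -> NONE
v3: WRITE c=15  (c history now [(3, 15)])
v4: WRITE b=12  (b history now [(1, 0), (2, 7), (4, 12)])
v5: WRITE a=8  (a history now [(5, 8)])
READ e @v3: history=[] -> no version <= 3 -> NONE
v6: WRITE a=21  (a history now [(5, 8), (6, 21)])
v7: WRITE d=9  (d history now [(7, 9)])
v8: WRITE a=10  (a history now [(5, 8), (6, 21), (8, 10)])
v9: WRITE d=21  (d history now [(7, 9), (9, 21)])
v10: WRITE c=16  (c history now [(3, 15), (10, 16)])
v11: WRITE d=21  (d history now [(7, 9), (9, 21), (11, 21)])
v12: WRITE e=13  (e history now [(12, 13)])
READ d @v5: history=[(7, 9), (9, 21), (11, 21)] -> no version <= 5 -> NONE
v13: WRITE a=10  (a history now [(5, 8), (6, 21), (8, 10), (13, 10)])
READ a @v7: history=[(5, 8), (6, 21), (8, 10), (13, 10)] -> pick v6 -> 21
READ a @v12: history=[(5, 8), (6, 21), (8, 10), (13, 10)] -> pick v8 -> 10
Read results in order: ['NONE', 'NONE', 'NONE', 'NONE', '21', '10']
NONE count = 4

Answer: 4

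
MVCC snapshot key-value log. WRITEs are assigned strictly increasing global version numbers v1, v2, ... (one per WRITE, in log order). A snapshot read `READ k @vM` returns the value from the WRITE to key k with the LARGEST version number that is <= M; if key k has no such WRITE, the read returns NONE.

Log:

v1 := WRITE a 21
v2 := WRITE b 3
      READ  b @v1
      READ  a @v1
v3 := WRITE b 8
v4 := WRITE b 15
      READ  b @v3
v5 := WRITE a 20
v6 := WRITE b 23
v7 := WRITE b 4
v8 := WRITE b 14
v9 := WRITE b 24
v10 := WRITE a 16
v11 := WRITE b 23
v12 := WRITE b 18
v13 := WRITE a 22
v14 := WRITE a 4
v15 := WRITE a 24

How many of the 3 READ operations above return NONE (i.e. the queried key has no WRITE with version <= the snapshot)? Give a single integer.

Answer: 1

Derivation:
v1: WRITE a=21  (a history now [(1, 21)])
v2: WRITE b=3  (b history now [(2, 3)])
READ b @v1: history=[(2, 3)] -> no version <= 1 -> NONE
READ a @v1: history=[(1, 21)] -> pick v1 -> 21
v3: WRITE b=8  (b history now [(2, 3), (3, 8)])
v4: WRITE b=15  (b history now [(2, 3), (3, 8), (4, 15)])
READ b @v3: history=[(2, 3), (3, 8), (4, 15)] -> pick v3 -> 8
v5: WRITE a=20  (a history now [(1, 21), (5, 20)])
v6: WRITE b=23  (b history now [(2, 3), (3, 8), (4, 15), (6, 23)])
v7: WRITE b=4  (b history now [(2, 3), (3, 8), (4, 15), (6, 23), (7, 4)])
v8: WRITE b=14  (b history now [(2, 3), (3, 8), (4, 15), (6, 23), (7, 4), (8, 14)])
v9: WRITE b=24  (b history now [(2, 3), (3, 8), (4, 15), (6, 23), (7, 4), (8, 14), (9, 24)])
v10: WRITE a=16  (a history now [(1, 21), (5, 20), (10, 16)])
v11: WRITE b=23  (b history now [(2, 3), (3, 8), (4, 15), (6, 23), (7, 4), (8, 14), (9, 24), (11, 23)])
v12: WRITE b=18  (b history now [(2, 3), (3, 8), (4, 15), (6, 23), (7, 4), (8, 14), (9, 24), (11, 23), (12, 18)])
v13: WRITE a=22  (a history now [(1, 21), (5, 20), (10, 16), (13, 22)])
v14: WRITE a=4  (a history now [(1, 21), (5, 20), (10, 16), (13, 22), (14, 4)])
v15: WRITE a=24  (a history now [(1, 21), (5, 20), (10, 16), (13, 22), (14, 4), (15, 24)])
Read results in order: ['NONE', '21', '8']
NONE count = 1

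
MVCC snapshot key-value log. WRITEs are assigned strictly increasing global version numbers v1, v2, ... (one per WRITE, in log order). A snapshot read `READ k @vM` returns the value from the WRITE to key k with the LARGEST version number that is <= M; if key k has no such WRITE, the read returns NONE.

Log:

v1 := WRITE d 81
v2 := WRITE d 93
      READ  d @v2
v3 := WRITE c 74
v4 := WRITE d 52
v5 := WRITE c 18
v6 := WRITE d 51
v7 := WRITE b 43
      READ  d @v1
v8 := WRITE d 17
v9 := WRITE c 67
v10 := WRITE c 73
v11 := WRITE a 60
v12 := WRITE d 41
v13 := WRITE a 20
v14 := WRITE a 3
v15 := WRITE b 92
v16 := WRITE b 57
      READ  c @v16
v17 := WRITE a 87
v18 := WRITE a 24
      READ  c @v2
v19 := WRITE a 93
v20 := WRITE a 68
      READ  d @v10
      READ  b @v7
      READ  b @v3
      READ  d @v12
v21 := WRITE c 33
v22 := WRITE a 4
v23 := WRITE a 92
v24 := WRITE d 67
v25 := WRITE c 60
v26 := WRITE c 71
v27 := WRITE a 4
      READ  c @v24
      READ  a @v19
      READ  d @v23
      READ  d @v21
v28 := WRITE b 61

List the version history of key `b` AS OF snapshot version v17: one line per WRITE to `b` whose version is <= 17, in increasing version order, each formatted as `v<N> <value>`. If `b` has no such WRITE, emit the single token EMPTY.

Scan writes for key=b with version <= 17:
  v1 WRITE d 81 -> skip
  v2 WRITE d 93 -> skip
  v3 WRITE c 74 -> skip
  v4 WRITE d 52 -> skip
  v5 WRITE c 18 -> skip
  v6 WRITE d 51 -> skip
  v7 WRITE b 43 -> keep
  v8 WRITE d 17 -> skip
  v9 WRITE c 67 -> skip
  v10 WRITE c 73 -> skip
  v11 WRITE a 60 -> skip
  v12 WRITE d 41 -> skip
  v13 WRITE a 20 -> skip
  v14 WRITE a 3 -> skip
  v15 WRITE b 92 -> keep
  v16 WRITE b 57 -> keep
  v17 WRITE a 87 -> skip
  v18 WRITE a 24 -> skip
  v19 WRITE a 93 -> skip
  v20 WRITE a 68 -> skip
  v21 WRITE c 33 -> skip
  v22 WRITE a 4 -> skip
  v23 WRITE a 92 -> skip
  v24 WRITE d 67 -> skip
  v25 WRITE c 60 -> skip
  v26 WRITE c 71 -> skip
  v27 WRITE a 4 -> skip
  v28 WRITE b 61 -> drop (> snap)
Collected: [(7, 43), (15, 92), (16, 57)]

Answer: v7 43
v15 92
v16 57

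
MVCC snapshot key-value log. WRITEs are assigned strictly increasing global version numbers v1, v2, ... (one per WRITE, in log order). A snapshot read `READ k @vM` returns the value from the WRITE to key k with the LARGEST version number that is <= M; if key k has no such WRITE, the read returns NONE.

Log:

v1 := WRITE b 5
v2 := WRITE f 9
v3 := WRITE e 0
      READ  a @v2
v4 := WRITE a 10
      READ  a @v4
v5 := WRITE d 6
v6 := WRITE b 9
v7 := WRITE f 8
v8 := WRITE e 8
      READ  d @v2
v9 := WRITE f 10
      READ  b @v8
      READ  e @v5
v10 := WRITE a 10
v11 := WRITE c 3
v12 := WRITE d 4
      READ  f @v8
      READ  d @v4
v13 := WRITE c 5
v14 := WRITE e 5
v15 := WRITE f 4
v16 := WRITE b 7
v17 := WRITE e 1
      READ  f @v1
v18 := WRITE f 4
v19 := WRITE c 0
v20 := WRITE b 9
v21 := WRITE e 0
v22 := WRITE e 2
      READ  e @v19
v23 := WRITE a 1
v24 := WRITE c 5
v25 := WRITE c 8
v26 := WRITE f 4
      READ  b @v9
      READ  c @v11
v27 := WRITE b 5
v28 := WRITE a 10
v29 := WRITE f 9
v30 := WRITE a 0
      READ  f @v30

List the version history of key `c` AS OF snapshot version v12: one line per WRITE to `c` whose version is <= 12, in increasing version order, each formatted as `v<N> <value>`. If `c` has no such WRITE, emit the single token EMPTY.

Scan writes for key=c with version <= 12:
  v1 WRITE b 5 -> skip
  v2 WRITE f 9 -> skip
  v3 WRITE e 0 -> skip
  v4 WRITE a 10 -> skip
  v5 WRITE d 6 -> skip
  v6 WRITE b 9 -> skip
  v7 WRITE f 8 -> skip
  v8 WRITE e 8 -> skip
  v9 WRITE f 10 -> skip
  v10 WRITE a 10 -> skip
  v11 WRITE c 3 -> keep
  v12 WRITE d 4 -> skip
  v13 WRITE c 5 -> drop (> snap)
  v14 WRITE e 5 -> skip
  v15 WRITE f 4 -> skip
  v16 WRITE b 7 -> skip
  v17 WRITE e 1 -> skip
  v18 WRITE f 4 -> skip
  v19 WRITE c 0 -> drop (> snap)
  v20 WRITE b 9 -> skip
  v21 WRITE e 0 -> skip
  v22 WRITE e 2 -> skip
  v23 WRITE a 1 -> skip
  v24 WRITE c 5 -> drop (> snap)
  v25 WRITE c 8 -> drop (> snap)
  v26 WRITE f 4 -> skip
  v27 WRITE b 5 -> skip
  v28 WRITE a 10 -> skip
  v29 WRITE f 9 -> skip
  v30 WRITE a 0 -> skip
Collected: [(11, 3)]

Answer: v11 3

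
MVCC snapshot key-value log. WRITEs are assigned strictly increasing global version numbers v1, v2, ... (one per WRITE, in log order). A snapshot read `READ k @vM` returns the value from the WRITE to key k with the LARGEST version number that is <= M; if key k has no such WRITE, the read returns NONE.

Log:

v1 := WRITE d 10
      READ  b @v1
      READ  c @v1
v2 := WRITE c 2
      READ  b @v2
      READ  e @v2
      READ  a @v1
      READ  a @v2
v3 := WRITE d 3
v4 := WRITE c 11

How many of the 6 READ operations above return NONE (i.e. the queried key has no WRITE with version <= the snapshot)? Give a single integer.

Answer: 6

Derivation:
v1: WRITE d=10  (d history now [(1, 10)])
READ b @v1: history=[] -> no version <= 1 -> NONE
READ c @v1: history=[] -> no version <= 1 -> NONE
v2: WRITE c=2  (c history now [(2, 2)])
READ b @v2: history=[] -> no version <= 2 -> NONE
READ e @v2: history=[] -> no version <= 2 -> NONE
READ a @v1: history=[] -> no version <= 1 -> NONE
READ a @v2: history=[] -> no version <= 2 -> NONE
v3: WRITE d=3  (d history now [(1, 10), (3, 3)])
v4: WRITE c=11  (c history now [(2, 2), (4, 11)])
Read results in order: ['NONE', 'NONE', 'NONE', 'NONE', 'NONE', 'NONE']
NONE count = 6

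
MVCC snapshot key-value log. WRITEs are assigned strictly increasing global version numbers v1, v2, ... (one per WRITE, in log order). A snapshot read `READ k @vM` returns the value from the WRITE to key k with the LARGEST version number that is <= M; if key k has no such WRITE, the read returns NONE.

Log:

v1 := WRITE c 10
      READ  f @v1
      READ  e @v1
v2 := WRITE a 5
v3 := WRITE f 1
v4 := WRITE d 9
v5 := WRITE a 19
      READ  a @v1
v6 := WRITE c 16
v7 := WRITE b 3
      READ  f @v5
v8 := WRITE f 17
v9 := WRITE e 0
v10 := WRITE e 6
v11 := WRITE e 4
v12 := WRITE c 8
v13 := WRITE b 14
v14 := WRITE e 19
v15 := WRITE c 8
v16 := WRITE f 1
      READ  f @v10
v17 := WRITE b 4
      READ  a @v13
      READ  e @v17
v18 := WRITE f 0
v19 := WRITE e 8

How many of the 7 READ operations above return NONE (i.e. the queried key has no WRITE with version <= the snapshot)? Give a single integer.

v1: WRITE c=10  (c history now [(1, 10)])
READ f @v1: history=[] -> no version <= 1 -> NONE
READ e @v1: history=[] -> no version <= 1 -> NONE
v2: WRITE a=5  (a history now [(2, 5)])
v3: WRITE f=1  (f history now [(3, 1)])
v4: WRITE d=9  (d history now [(4, 9)])
v5: WRITE a=19  (a history now [(2, 5), (5, 19)])
READ a @v1: history=[(2, 5), (5, 19)] -> no version <= 1 -> NONE
v6: WRITE c=16  (c history now [(1, 10), (6, 16)])
v7: WRITE b=3  (b history now [(7, 3)])
READ f @v5: history=[(3, 1)] -> pick v3 -> 1
v8: WRITE f=17  (f history now [(3, 1), (8, 17)])
v9: WRITE e=0  (e history now [(9, 0)])
v10: WRITE e=6  (e history now [(9, 0), (10, 6)])
v11: WRITE e=4  (e history now [(9, 0), (10, 6), (11, 4)])
v12: WRITE c=8  (c history now [(1, 10), (6, 16), (12, 8)])
v13: WRITE b=14  (b history now [(7, 3), (13, 14)])
v14: WRITE e=19  (e history now [(9, 0), (10, 6), (11, 4), (14, 19)])
v15: WRITE c=8  (c history now [(1, 10), (6, 16), (12, 8), (15, 8)])
v16: WRITE f=1  (f history now [(3, 1), (8, 17), (16, 1)])
READ f @v10: history=[(3, 1), (8, 17), (16, 1)] -> pick v8 -> 17
v17: WRITE b=4  (b history now [(7, 3), (13, 14), (17, 4)])
READ a @v13: history=[(2, 5), (5, 19)] -> pick v5 -> 19
READ e @v17: history=[(9, 0), (10, 6), (11, 4), (14, 19)] -> pick v14 -> 19
v18: WRITE f=0  (f history now [(3, 1), (8, 17), (16, 1), (18, 0)])
v19: WRITE e=8  (e history now [(9, 0), (10, 6), (11, 4), (14, 19), (19, 8)])
Read results in order: ['NONE', 'NONE', 'NONE', '1', '17', '19', '19']
NONE count = 3

Answer: 3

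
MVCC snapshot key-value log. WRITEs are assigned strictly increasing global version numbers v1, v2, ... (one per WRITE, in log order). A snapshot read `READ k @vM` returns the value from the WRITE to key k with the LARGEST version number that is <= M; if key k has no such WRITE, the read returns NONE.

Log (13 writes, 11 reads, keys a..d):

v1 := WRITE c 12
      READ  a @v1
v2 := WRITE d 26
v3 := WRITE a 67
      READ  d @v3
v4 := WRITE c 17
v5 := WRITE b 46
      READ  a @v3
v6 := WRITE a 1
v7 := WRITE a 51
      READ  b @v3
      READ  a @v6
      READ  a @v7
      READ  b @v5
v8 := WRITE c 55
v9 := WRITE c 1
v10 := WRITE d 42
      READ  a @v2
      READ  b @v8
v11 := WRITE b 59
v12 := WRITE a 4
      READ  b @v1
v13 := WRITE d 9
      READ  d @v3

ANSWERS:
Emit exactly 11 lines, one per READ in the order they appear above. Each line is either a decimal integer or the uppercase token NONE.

v1: WRITE c=12  (c history now [(1, 12)])
READ a @v1: history=[] -> no version <= 1 -> NONE
v2: WRITE d=26  (d history now [(2, 26)])
v3: WRITE a=67  (a history now [(3, 67)])
READ d @v3: history=[(2, 26)] -> pick v2 -> 26
v4: WRITE c=17  (c history now [(1, 12), (4, 17)])
v5: WRITE b=46  (b history now [(5, 46)])
READ a @v3: history=[(3, 67)] -> pick v3 -> 67
v6: WRITE a=1  (a history now [(3, 67), (6, 1)])
v7: WRITE a=51  (a history now [(3, 67), (6, 1), (7, 51)])
READ b @v3: history=[(5, 46)] -> no version <= 3 -> NONE
READ a @v6: history=[(3, 67), (6, 1), (7, 51)] -> pick v6 -> 1
READ a @v7: history=[(3, 67), (6, 1), (7, 51)] -> pick v7 -> 51
READ b @v5: history=[(5, 46)] -> pick v5 -> 46
v8: WRITE c=55  (c history now [(1, 12), (4, 17), (8, 55)])
v9: WRITE c=1  (c history now [(1, 12), (4, 17), (8, 55), (9, 1)])
v10: WRITE d=42  (d history now [(2, 26), (10, 42)])
READ a @v2: history=[(3, 67), (6, 1), (7, 51)] -> no version <= 2 -> NONE
READ b @v8: history=[(5, 46)] -> pick v5 -> 46
v11: WRITE b=59  (b history now [(5, 46), (11, 59)])
v12: WRITE a=4  (a history now [(3, 67), (6, 1), (7, 51), (12, 4)])
READ b @v1: history=[(5, 46), (11, 59)] -> no version <= 1 -> NONE
v13: WRITE d=9  (d history now [(2, 26), (10, 42), (13, 9)])
READ d @v3: history=[(2, 26), (10, 42), (13, 9)] -> pick v2 -> 26

Answer: NONE
26
67
NONE
1
51
46
NONE
46
NONE
26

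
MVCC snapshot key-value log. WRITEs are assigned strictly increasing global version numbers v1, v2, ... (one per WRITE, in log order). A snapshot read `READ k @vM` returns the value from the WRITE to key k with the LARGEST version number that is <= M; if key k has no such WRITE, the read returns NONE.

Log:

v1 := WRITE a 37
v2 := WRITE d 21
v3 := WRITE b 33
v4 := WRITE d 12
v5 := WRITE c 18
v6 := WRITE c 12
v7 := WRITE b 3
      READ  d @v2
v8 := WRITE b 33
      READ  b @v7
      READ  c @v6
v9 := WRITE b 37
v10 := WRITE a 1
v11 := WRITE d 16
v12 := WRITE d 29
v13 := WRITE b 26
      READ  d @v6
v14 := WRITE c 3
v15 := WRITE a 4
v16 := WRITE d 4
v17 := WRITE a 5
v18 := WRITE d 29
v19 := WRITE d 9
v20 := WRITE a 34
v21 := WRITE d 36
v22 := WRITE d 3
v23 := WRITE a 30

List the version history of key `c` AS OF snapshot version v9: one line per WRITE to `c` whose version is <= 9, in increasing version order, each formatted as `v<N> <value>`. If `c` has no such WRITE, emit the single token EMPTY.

Scan writes for key=c with version <= 9:
  v1 WRITE a 37 -> skip
  v2 WRITE d 21 -> skip
  v3 WRITE b 33 -> skip
  v4 WRITE d 12 -> skip
  v5 WRITE c 18 -> keep
  v6 WRITE c 12 -> keep
  v7 WRITE b 3 -> skip
  v8 WRITE b 33 -> skip
  v9 WRITE b 37 -> skip
  v10 WRITE a 1 -> skip
  v11 WRITE d 16 -> skip
  v12 WRITE d 29 -> skip
  v13 WRITE b 26 -> skip
  v14 WRITE c 3 -> drop (> snap)
  v15 WRITE a 4 -> skip
  v16 WRITE d 4 -> skip
  v17 WRITE a 5 -> skip
  v18 WRITE d 29 -> skip
  v19 WRITE d 9 -> skip
  v20 WRITE a 34 -> skip
  v21 WRITE d 36 -> skip
  v22 WRITE d 3 -> skip
  v23 WRITE a 30 -> skip
Collected: [(5, 18), (6, 12)]

Answer: v5 18
v6 12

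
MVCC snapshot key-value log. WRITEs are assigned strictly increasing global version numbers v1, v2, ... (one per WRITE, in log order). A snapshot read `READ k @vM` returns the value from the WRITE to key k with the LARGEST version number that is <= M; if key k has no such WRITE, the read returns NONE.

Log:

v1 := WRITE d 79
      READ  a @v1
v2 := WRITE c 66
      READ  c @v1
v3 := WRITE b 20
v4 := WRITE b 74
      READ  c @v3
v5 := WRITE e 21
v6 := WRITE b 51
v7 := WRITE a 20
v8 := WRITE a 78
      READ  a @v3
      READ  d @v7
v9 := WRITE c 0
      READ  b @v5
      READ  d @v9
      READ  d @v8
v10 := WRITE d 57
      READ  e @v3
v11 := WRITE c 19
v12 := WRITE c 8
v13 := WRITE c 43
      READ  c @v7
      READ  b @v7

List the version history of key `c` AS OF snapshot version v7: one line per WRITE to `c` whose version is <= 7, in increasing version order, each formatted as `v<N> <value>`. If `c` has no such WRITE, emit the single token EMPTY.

Answer: v2 66

Derivation:
Scan writes for key=c with version <= 7:
  v1 WRITE d 79 -> skip
  v2 WRITE c 66 -> keep
  v3 WRITE b 20 -> skip
  v4 WRITE b 74 -> skip
  v5 WRITE e 21 -> skip
  v6 WRITE b 51 -> skip
  v7 WRITE a 20 -> skip
  v8 WRITE a 78 -> skip
  v9 WRITE c 0 -> drop (> snap)
  v10 WRITE d 57 -> skip
  v11 WRITE c 19 -> drop (> snap)
  v12 WRITE c 8 -> drop (> snap)
  v13 WRITE c 43 -> drop (> snap)
Collected: [(2, 66)]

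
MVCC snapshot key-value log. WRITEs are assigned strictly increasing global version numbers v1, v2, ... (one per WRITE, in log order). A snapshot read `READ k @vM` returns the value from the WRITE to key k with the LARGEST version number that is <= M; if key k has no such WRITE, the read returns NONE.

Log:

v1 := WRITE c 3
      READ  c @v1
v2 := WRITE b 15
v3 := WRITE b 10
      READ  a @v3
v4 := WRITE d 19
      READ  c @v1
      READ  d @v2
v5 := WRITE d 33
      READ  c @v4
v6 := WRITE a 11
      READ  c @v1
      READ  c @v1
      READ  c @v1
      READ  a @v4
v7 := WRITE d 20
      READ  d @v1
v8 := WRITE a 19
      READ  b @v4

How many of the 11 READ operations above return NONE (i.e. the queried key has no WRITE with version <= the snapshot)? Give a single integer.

v1: WRITE c=3  (c history now [(1, 3)])
READ c @v1: history=[(1, 3)] -> pick v1 -> 3
v2: WRITE b=15  (b history now [(2, 15)])
v3: WRITE b=10  (b history now [(2, 15), (3, 10)])
READ a @v3: history=[] -> no version <= 3 -> NONE
v4: WRITE d=19  (d history now [(4, 19)])
READ c @v1: history=[(1, 3)] -> pick v1 -> 3
READ d @v2: history=[(4, 19)] -> no version <= 2 -> NONE
v5: WRITE d=33  (d history now [(4, 19), (5, 33)])
READ c @v4: history=[(1, 3)] -> pick v1 -> 3
v6: WRITE a=11  (a history now [(6, 11)])
READ c @v1: history=[(1, 3)] -> pick v1 -> 3
READ c @v1: history=[(1, 3)] -> pick v1 -> 3
READ c @v1: history=[(1, 3)] -> pick v1 -> 3
READ a @v4: history=[(6, 11)] -> no version <= 4 -> NONE
v7: WRITE d=20  (d history now [(4, 19), (5, 33), (7, 20)])
READ d @v1: history=[(4, 19), (5, 33), (7, 20)] -> no version <= 1 -> NONE
v8: WRITE a=19  (a history now [(6, 11), (8, 19)])
READ b @v4: history=[(2, 15), (3, 10)] -> pick v3 -> 10
Read results in order: ['3', 'NONE', '3', 'NONE', '3', '3', '3', '3', 'NONE', 'NONE', '10']
NONE count = 4

Answer: 4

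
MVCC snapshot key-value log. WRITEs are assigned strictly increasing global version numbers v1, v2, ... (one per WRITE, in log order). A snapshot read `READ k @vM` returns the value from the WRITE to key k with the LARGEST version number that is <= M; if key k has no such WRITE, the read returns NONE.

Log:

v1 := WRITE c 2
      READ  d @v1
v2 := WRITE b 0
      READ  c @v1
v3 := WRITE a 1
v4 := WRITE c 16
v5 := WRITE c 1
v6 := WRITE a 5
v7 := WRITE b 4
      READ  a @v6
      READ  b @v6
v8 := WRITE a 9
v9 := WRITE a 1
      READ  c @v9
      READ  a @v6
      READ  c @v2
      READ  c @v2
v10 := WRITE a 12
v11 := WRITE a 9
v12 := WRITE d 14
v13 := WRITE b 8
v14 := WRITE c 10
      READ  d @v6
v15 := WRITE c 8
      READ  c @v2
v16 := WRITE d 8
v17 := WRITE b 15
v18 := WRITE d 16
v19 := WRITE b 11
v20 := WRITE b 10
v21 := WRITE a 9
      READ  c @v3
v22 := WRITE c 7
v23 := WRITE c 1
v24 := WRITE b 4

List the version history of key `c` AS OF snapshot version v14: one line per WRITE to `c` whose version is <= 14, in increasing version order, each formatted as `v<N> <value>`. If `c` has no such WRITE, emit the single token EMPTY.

Answer: v1 2
v4 16
v5 1
v14 10

Derivation:
Scan writes for key=c with version <= 14:
  v1 WRITE c 2 -> keep
  v2 WRITE b 0 -> skip
  v3 WRITE a 1 -> skip
  v4 WRITE c 16 -> keep
  v5 WRITE c 1 -> keep
  v6 WRITE a 5 -> skip
  v7 WRITE b 4 -> skip
  v8 WRITE a 9 -> skip
  v9 WRITE a 1 -> skip
  v10 WRITE a 12 -> skip
  v11 WRITE a 9 -> skip
  v12 WRITE d 14 -> skip
  v13 WRITE b 8 -> skip
  v14 WRITE c 10 -> keep
  v15 WRITE c 8 -> drop (> snap)
  v16 WRITE d 8 -> skip
  v17 WRITE b 15 -> skip
  v18 WRITE d 16 -> skip
  v19 WRITE b 11 -> skip
  v20 WRITE b 10 -> skip
  v21 WRITE a 9 -> skip
  v22 WRITE c 7 -> drop (> snap)
  v23 WRITE c 1 -> drop (> snap)
  v24 WRITE b 4 -> skip
Collected: [(1, 2), (4, 16), (5, 1), (14, 10)]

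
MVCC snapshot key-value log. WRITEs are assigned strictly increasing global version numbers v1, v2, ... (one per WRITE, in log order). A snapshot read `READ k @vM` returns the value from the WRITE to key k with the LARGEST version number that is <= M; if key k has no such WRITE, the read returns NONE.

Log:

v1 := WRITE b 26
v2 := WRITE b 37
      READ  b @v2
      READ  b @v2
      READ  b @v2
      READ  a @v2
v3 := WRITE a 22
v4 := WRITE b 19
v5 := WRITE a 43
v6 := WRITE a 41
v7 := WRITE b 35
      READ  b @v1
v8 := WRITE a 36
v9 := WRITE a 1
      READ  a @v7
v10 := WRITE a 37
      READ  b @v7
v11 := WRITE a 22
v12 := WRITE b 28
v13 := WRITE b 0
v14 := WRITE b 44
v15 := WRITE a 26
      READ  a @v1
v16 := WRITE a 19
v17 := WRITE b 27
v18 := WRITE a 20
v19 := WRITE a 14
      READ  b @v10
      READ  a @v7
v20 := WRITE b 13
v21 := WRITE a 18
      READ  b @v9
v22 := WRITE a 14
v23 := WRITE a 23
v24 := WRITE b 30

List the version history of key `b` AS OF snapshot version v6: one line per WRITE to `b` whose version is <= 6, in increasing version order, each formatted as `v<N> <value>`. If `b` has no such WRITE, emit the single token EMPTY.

Answer: v1 26
v2 37
v4 19

Derivation:
Scan writes for key=b with version <= 6:
  v1 WRITE b 26 -> keep
  v2 WRITE b 37 -> keep
  v3 WRITE a 22 -> skip
  v4 WRITE b 19 -> keep
  v5 WRITE a 43 -> skip
  v6 WRITE a 41 -> skip
  v7 WRITE b 35 -> drop (> snap)
  v8 WRITE a 36 -> skip
  v9 WRITE a 1 -> skip
  v10 WRITE a 37 -> skip
  v11 WRITE a 22 -> skip
  v12 WRITE b 28 -> drop (> snap)
  v13 WRITE b 0 -> drop (> snap)
  v14 WRITE b 44 -> drop (> snap)
  v15 WRITE a 26 -> skip
  v16 WRITE a 19 -> skip
  v17 WRITE b 27 -> drop (> snap)
  v18 WRITE a 20 -> skip
  v19 WRITE a 14 -> skip
  v20 WRITE b 13 -> drop (> snap)
  v21 WRITE a 18 -> skip
  v22 WRITE a 14 -> skip
  v23 WRITE a 23 -> skip
  v24 WRITE b 30 -> drop (> snap)
Collected: [(1, 26), (2, 37), (4, 19)]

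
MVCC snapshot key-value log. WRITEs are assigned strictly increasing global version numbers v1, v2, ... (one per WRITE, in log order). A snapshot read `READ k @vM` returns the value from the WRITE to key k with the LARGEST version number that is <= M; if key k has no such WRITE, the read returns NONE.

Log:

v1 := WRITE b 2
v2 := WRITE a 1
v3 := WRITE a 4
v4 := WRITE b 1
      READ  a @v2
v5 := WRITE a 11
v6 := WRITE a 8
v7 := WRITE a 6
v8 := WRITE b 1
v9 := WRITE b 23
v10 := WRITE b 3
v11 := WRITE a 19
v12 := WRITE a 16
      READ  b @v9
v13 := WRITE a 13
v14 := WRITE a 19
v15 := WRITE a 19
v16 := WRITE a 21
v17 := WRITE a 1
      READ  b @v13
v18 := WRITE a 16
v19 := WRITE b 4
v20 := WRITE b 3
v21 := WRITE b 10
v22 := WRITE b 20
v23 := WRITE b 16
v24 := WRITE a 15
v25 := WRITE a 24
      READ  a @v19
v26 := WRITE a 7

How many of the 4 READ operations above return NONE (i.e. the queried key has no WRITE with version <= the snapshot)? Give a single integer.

Answer: 0

Derivation:
v1: WRITE b=2  (b history now [(1, 2)])
v2: WRITE a=1  (a history now [(2, 1)])
v3: WRITE a=4  (a history now [(2, 1), (3, 4)])
v4: WRITE b=1  (b history now [(1, 2), (4, 1)])
READ a @v2: history=[(2, 1), (3, 4)] -> pick v2 -> 1
v5: WRITE a=11  (a history now [(2, 1), (3, 4), (5, 11)])
v6: WRITE a=8  (a history now [(2, 1), (3, 4), (5, 11), (6, 8)])
v7: WRITE a=6  (a history now [(2, 1), (3, 4), (5, 11), (6, 8), (7, 6)])
v8: WRITE b=1  (b history now [(1, 2), (4, 1), (8, 1)])
v9: WRITE b=23  (b history now [(1, 2), (4, 1), (8, 1), (9, 23)])
v10: WRITE b=3  (b history now [(1, 2), (4, 1), (8, 1), (9, 23), (10, 3)])
v11: WRITE a=19  (a history now [(2, 1), (3, 4), (5, 11), (6, 8), (7, 6), (11, 19)])
v12: WRITE a=16  (a history now [(2, 1), (3, 4), (5, 11), (6, 8), (7, 6), (11, 19), (12, 16)])
READ b @v9: history=[(1, 2), (4, 1), (8, 1), (9, 23), (10, 3)] -> pick v9 -> 23
v13: WRITE a=13  (a history now [(2, 1), (3, 4), (5, 11), (6, 8), (7, 6), (11, 19), (12, 16), (13, 13)])
v14: WRITE a=19  (a history now [(2, 1), (3, 4), (5, 11), (6, 8), (7, 6), (11, 19), (12, 16), (13, 13), (14, 19)])
v15: WRITE a=19  (a history now [(2, 1), (3, 4), (5, 11), (6, 8), (7, 6), (11, 19), (12, 16), (13, 13), (14, 19), (15, 19)])
v16: WRITE a=21  (a history now [(2, 1), (3, 4), (5, 11), (6, 8), (7, 6), (11, 19), (12, 16), (13, 13), (14, 19), (15, 19), (16, 21)])
v17: WRITE a=1  (a history now [(2, 1), (3, 4), (5, 11), (6, 8), (7, 6), (11, 19), (12, 16), (13, 13), (14, 19), (15, 19), (16, 21), (17, 1)])
READ b @v13: history=[(1, 2), (4, 1), (8, 1), (9, 23), (10, 3)] -> pick v10 -> 3
v18: WRITE a=16  (a history now [(2, 1), (3, 4), (5, 11), (6, 8), (7, 6), (11, 19), (12, 16), (13, 13), (14, 19), (15, 19), (16, 21), (17, 1), (18, 16)])
v19: WRITE b=4  (b history now [(1, 2), (4, 1), (8, 1), (9, 23), (10, 3), (19, 4)])
v20: WRITE b=3  (b history now [(1, 2), (4, 1), (8, 1), (9, 23), (10, 3), (19, 4), (20, 3)])
v21: WRITE b=10  (b history now [(1, 2), (4, 1), (8, 1), (9, 23), (10, 3), (19, 4), (20, 3), (21, 10)])
v22: WRITE b=20  (b history now [(1, 2), (4, 1), (8, 1), (9, 23), (10, 3), (19, 4), (20, 3), (21, 10), (22, 20)])
v23: WRITE b=16  (b history now [(1, 2), (4, 1), (8, 1), (9, 23), (10, 3), (19, 4), (20, 3), (21, 10), (22, 20), (23, 16)])
v24: WRITE a=15  (a history now [(2, 1), (3, 4), (5, 11), (6, 8), (7, 6), (11, 19), (12, 16), (13, 13), (14, 19), (15, 19), (16, 21), (17, 1), (18, 16), (24, 15)])
v25: WRITE a=24  (a history now [(2, 1), (3, 4), (5, 11), (6, 8), (7, 6), (11, 19), (12, 16), (13, 13), (14, 19), (15, 19), (16, 21), (17, 1), (18, 16), (24, 15), (25, 24)])
READ a @v19: history=[(2, 1), (3, 4), (5, 11), (6, 8), (7, 6), (11, 19), (12, 16), (13, 13), (14, 19), (15, 19), (16, 21), (17, 1), (18, 16), (24, 15), (25, 24)] -> pick v18 -> 16
v26: WRITE a=7  (a history now [(2, 1), (3, 4), (5, 11), (6, 8), (7, 6), (11, 19), (12, 16), (13, 13), (14, 19), (15, 19), (16, 21), (17, 1), (18, 16), (24, 15), (25, 24), (26, 7)])
Read results in order: ['1', '23', '3', '16']
NONE count = 0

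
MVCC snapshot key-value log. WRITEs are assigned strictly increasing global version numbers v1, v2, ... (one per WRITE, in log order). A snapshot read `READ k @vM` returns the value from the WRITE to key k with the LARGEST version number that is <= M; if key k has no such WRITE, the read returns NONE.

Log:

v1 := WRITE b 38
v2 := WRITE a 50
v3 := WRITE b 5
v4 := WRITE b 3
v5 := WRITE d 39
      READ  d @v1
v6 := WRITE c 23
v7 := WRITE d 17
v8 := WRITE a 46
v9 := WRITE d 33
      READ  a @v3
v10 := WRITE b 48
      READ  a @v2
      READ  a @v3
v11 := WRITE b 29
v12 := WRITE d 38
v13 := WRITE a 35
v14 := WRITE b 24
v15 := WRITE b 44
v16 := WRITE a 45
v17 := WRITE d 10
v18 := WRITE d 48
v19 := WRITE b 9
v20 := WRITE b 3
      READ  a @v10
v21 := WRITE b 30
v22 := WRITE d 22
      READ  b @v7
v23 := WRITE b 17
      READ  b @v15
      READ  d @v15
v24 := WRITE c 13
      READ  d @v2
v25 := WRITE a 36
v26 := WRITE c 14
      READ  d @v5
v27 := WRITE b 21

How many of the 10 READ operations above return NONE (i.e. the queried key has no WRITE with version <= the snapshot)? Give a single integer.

v1: WRITE b=38  (b history now [(1, 38)])
v2: WRITE a=50  (a history now [(2, 50)])
v3: WRITE b=5  (b history now [(1, 38), (3, 5)])
v4: WRITE b=3  (b history now [(1, 38), (3, 5), (4, 3)])
v5: WRITE d=39  (d history now [(5, 39)])
READ d @v1: history=[(5, 39)] -> no version <= 1 -> NONE
v6: WRITE c=23  (c history now [(6, 23)])
v7: WRITE d=17  (d history now [(5, 39), (7, 17)])
v8: WRITE a=46  (a history now [(2, 50), (8, 46)])
v9: WRITE d=33  (d history now [(5, 39), (7, 17), (9, 33)])
READ a @v3: history=[(2, 50), (8, 46)] -> pick v2 -> 50
v10: WRITE b=48  (b history now [(1, 38), (3, 5), (4, 3), (10, 48)])
READ a @v2: history=[(2, 50), (8, 46)] -> pick v2 -> 50
READ a @v3: history=[(2, 50), (8, 46)] -> pick v2 -> 50
v11: WRITE b=29  (b history now [(1, 38), (3, 5), (4, 3), (10, 48), (11, 29)])
v12: WRITE d=38  (d history now [(5, 39), (7, 17), (9, 33), (12, 38)])
v13: WRITE a=35  (a history now [(2, 50), (8, 46), (13, 35)])
v14: WRITE b=24  (b history now [(1, 38), (3, 5), (4, 3), (10, 48), (11, 29), (14, 24)])
v15: WRITE b=44  (b history now [(1, 38), (3, 5), (4, 3), (10, 48), (11, 29), (14, 24), (15, 44)])
v16: WRITE a=45  (a history now [(2, 50), (8, 46), (13, 35), (16, 45)])
v17: WRITE d=10  (d history now [(5, 39), (7, 17), (9, 33), (12, 38), (17, 10)])
v18: WRITE d=48  (d history now [(5, 39), (7, 17), (9, 33), (12, 38), (17, 10), (18, 48)])
v19: WRITE b=9  (b history now [(1, 38), (3, 5), (4, 3), (10, 48), (11, 29), (14, 24), (15, 44), (19, 9)])
v20: WRITE b=3  (b history now [(1, 38), (3, 5), (4, 3), (10, 48), (11, 29), (14, 24), (15, 44), (19, 9), (20, 3)])
READ a @v10: history=[(2, 50), (8, 46), (13, 35), (16, 45)] -> pick v8 -> 46
v21: WRITE b=30  (b history now [(1, 38), (3, 5), (4, 3), (10, 48), (11, 29), (14, 24), (15, 44), (19, 9), (20, 3), (21, 30)])
v22: WRITE d=22  (d history now [(5, 39), (7, 17), (9, 33), (12, 38), (17, 10), (18, 48), (22, 22)])
READ b @v7: history=[(1, 38), (3, 5), (4, 3), (10, 48), (11, 29), (14, 24), (15, 44), (19, 9), (20, 3), (21, 30)] -> pick v4 -> 3
v23: WRITE b=17  (b history now [(1, 38), (3, 5), (4, 3), (10, 48), (11, 29), (14, 24), (15, 44), (19, 9), (20, 3), (21, 30), (23, 17)])
READ b @v15: history=[(1, 38), (3, 5), (4, 3), (10, 48), (11, 29), (14, 24), (15, 44), (19, 9), (20, 3), (21, 30), (23, 17)] -> pick v15 -> 44
READ d @v15: history=[(5, 39), (7, 17), (9, 33), (12, 38), (17, 10), (18, 48), (22, 22)] -> pick v12 -> 38
v24: WRITE c=13  (c history now [(6, 23), (24, 13)])
READ d @v2: history=[(5, 39), (7, 17), (9, 33), (12, 38), (17, 10), (18, 48), (22, 22)] -> no version <= 2 -> NONE
v25: WRITE a=36  (a history now [(2, 50), (8, 46), (13, 35), (16, 45), (25, 36)])
v26: WRITE c=14  (c history now [(6, 23), (24, 13), (26, 14)])
READ d @v5: history=[(5, 39), (7, 17), (9, 33), (12, 38), (17, 10), (18, 48), (22, 22)] -> pick v5 -> 39
v27: WRITE b=21  (b history now [(1, 38), (3, 5), (4, 3), (10, 48), (11, 29), (14, 24), (15, 44), (19, 9), (20, 3), (21, 30), (23, 17), (27, 21)])
Read results in order: ['NONE', '50', '50', '50', '46', '3', '44', '38', 'NONE', '39']
NONE count = 2

Answer: 2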